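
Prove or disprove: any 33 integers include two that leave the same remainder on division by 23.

Yes, this is always true.

Partition the integers by their residue mod 23; there are 23 classes.
Placing 33 integers into 23 classes, some class receives at least two — say a and b.
That is, a and b leave the same remainder on division by 23, as claimed.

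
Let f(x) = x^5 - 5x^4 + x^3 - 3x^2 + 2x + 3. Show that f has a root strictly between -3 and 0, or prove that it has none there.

f(-3) = -705 and f(0) = 3, which have opposite signs.
Since f is a polynomial it is continuous on [-3, 0].
By the Intermediate Value Theorem, f takes the value 0 somewhere in the open interval.

Yes, f has a root in the interval.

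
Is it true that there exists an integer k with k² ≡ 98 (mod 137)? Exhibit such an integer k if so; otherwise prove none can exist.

k = 57

k = 57 works: 57² = 3249, and 3249 − 98 = 3151 = 23·137.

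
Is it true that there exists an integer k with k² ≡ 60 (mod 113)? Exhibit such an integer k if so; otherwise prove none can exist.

k = 88

k = 88 works: 88² = 7744, and 7744 − 60 = 7684 = 68·113.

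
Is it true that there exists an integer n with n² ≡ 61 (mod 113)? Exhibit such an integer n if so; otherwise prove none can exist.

n = 20

Take n = 20. Then 20² = 400 = 3·113 + 61, so 20² ≡ 61 (mod 113).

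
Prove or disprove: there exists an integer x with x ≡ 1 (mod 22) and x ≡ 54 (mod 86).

Reduce both congruences modulo 2, which divides 22 and 86: they say x ≡ 1 (mod 2) and x ≡ 54 (mod 2).
But 1 mod 2 = 1 while 54 mod 2 = 0, a contradiction.
So no integer satisfies both congruences.

No such integer exists.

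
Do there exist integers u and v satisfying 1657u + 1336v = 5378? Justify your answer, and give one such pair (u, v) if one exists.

Since gcd(1657, 1336) = 1, every integer is an integer combination of 1657 and 1336.
Euclidean algorithm: 1657 = 1·1336 + 321, 1336 = 4·321 + 52, 321 = 6·52 + 9, 52 = 5·9 + 7, 9 = 1·7 + 2, 7 = 3·2 + 1, 2 = 2·1 + 0.
Working back up the chain: 1 = 7 − 3·2 = 7 − 3·(9 − 1·7) = −3·9 + 4·7 = −3·9 + 4·(52 − 5·9) = 4·52 − 23·9 = 4·52 − 23·(321 − 6·52) = −23·321 + 142·52 = −23·321 + 142·(1336 − 4·321) = 142·1336 − 591·321 = 142·1336 − 591·(1657 − 1·1336) = −591·1657 + 733·1336. So 1657·(-591) + 1336·733 = 1.
Multiplying through by 5378: u = (-591)·5378 = -3178398, v = 733·5378 = 3942074 is a solution.
Shifting by a multiple of (1336, −1657) keeps it a solution: u = -3178398 + 2380·1336 = 1282, v = 3942074 − 2380·1657 = -1586.
Check: 1657·1282 + 1336·(-1586) = 2124274 − 2118896 = 5378. ✓

u = 1282, v = -1586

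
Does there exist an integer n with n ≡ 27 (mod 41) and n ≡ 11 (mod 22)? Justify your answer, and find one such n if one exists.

Since 41 and 22 share no common factor, CRT says the pair of congruences has a solution (unique mod 902).
Write n = 27 + 41t and require 27 + 41t ≡ 11 (mod 22), i.e. 41t ≡ 6 (mod 22).
41 ≡ 19 (mod 22), so this reads 19t ≡ 6 (mod 22). Note 19·7 = 133 ≡ 1 (mod 22) (as 133 − 1 = 6·22), so 19⁻¹ ≡ 7.
Therefore t ≡ 7·6 = 42 ≡ 20 (mod 22).
Taking t = 20 gives n = 27 + 41·20 = 847.
Verify: 847 = 20·41 + 27 and 847 = 38·22 + 11. ✓

n = 847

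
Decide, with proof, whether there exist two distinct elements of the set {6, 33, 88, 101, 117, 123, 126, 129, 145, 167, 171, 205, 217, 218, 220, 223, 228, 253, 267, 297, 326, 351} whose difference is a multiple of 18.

Yes: 33 and 123.

Both 33 and 123 leave remainder 15 on division by 18; their difference 90 = 5·18 is a multiple of 18.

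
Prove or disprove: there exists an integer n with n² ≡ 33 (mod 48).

Take n = 33. Then 33² = 1089 = 22·48 + 33, so 33² ≡ 33 (mod 48).

n = 33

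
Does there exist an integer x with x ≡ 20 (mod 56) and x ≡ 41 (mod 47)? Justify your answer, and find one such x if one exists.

x = 1028

The moduli 56 and 47 are coprime, so by the Chinese Remainder Theorem a unique solution modulo 2632 exists.
Any solution of the first congruence is x = 20 + 56t; substituting into the second, 56t ≡ 41 − 20 ≡ 21 (mod 47).
56 ≡ 9 (mod 47), so this reads 9t ≡ 21 (mod 47). Invert 9 mod 47 by the Euclidean algorithm: 47 = 5·9 + 2, 9 = 4·2 + 1, 2 = 2·1 + 0; back-substituting, 1 = 9 − 4·2 = 9 − 4·(47 − 5·9) = −4·47 + 21·9. Hence 9·21 ≡ 1, so 9⁻¹ ≡ 21 (mod 47).
Therefore t ≡ 21·21 = 441 ≡ 18 (mod 47).
With t = 18: x = 20 + 56·18 = 1028.
Indeed 1028 ≡ 20 (mod 56) and 1028 ≡ 41 (mod 47).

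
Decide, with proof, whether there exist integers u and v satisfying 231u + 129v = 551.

Any value of 231u + 129v is a multiple of gcd(231, 129) = 3.
But 551 = 3·183 + 2, so 3 ∤ 551.
Hence no integers u, v satisfy the equation.

No, no such integers exist.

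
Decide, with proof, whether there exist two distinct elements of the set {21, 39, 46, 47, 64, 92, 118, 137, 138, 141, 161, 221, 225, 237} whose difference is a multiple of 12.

Reduce each element mod 12: 21↦9, 39↦3, 46↦10, 47↦11, 64↦4, 92↦8, 118↦10, 137↦5, 138↦6, 141↦9, 161↦5, 221↦5, 225↦9, 237↦9. The residue 9 repeats (at 21 and 141), and 141 − 21 = 120 = 10·12.

Yes: 21 and 141.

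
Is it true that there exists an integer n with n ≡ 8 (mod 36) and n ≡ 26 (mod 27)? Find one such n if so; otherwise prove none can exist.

n = 80

gcd(36, 27) = 9. A simultaneous solution exists iff 8 ≡ 26 (mod 9); here 8 mod 9 = 8 = 26 mod 9, so it does.
The integers ≡ 8 (mod 36) are 8, 44, 80, …; their remainders mod 27 are 8, 17, 26, so n = 80 is the first that is ≡ 26 (mod 27).
Indeed 80 ≡ 8 (mod 36) and 80 ≡ 26 (mod 27).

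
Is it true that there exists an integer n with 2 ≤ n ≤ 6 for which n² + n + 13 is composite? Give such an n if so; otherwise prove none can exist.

At n = 4: 4² + 4 + 13 = 33 = 3·11, which is composite.

n = 4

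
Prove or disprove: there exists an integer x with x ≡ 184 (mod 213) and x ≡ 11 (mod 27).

There is no such integer.

gcd(213, 27) = 3. If x ≡ 184 (mod 213) and x ≡ 11 (mod 27), then x ≡ 184 (mod 3) and x ≡ 11 (mod 3).
These are incompatible: 184 − 11 = 173 is not divisible by 3.
Hence the system has no solution.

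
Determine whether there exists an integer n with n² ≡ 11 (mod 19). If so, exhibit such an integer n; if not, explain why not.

n = 7 works: 7² = 49, and 49 − 11 = 38 = 2·19.

n = 7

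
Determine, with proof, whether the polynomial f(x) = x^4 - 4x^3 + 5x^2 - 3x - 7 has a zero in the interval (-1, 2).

Yes, f has a root in the interval.

f(-1) = 6 and f(2) = -9, which have opposite signs.
Since f is a polynomial it is continuous on [-1, 2].
By the Intermediate Value Theorem f must vanish at some point of (-1, 2).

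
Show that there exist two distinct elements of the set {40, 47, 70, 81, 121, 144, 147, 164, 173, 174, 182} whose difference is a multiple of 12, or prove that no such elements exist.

No such pair exists.

Two integers differ by a multiple of 12 exactly when they have the same residue mod 12. The residues are 40↦4, 47↦11, 70↦10, 81↦9, 121↦1, 144↦0, 147↦3, 164↦8, 173↦5, 174↦6, 182↦2.
These 11 residues are pairwise different, hence no difference of two elements is divisible by 12.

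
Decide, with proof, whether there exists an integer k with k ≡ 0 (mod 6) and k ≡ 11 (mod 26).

There is no such integer.

gcd(6, 26) = 2. If k ≡ 0 (mod 6) and k ≡ 11 (mod 26), then k ≡ 0 (mod 2) and k ≡ 11 (mod 2).
However 0 ≡ 0 and 11 ≡ 1 (mod 2), and 0 ≠ 1.
So no integer satisfies both congruences.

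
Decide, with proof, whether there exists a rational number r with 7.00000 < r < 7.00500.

Multiplying by 201: 201·7.00000 = 1407.00000 and 201·7.00500 = 1408.00500, so the integer 1408 lies strictly between them.
Dividing back, 7.00000 < 1408/201 < 7.00500, and 1408/201 is rational.

r = 1408/201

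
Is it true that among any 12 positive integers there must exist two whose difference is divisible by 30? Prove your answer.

Try 12 consecutive integers, 135, 136, …, 146. Their remainders mod 30 are 15, 16, 17, 18, 19, 20, 21, 22, 23, 24, 25, 26 — pairwise different, as any 12 ≤ 30 consecutive integers have distinct residues.
Any two of them differ by at most 11 < 30 and by at least 1, so no difference is a multiple of 30.

No; for instance {135, 136, 137, 138, 139, 140, 141, 142, 143, 144, 145, 146} is a counterexample.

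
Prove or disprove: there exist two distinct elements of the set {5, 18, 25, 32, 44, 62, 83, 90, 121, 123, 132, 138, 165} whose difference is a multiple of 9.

5 mod 9 = 5 and 32 mod 9 = 5, so 32 − 5 = 27 = 3·9.

The pair (5, 32) works.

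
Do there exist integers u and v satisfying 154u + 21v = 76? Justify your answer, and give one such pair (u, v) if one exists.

No such integers exist.

Any value of 154u + 21v is a multiple of gcd(154, 21) = 7.
But 76 = 7·10 + 6, so 7 ∤ 76.
Hence no integers u, v satisfy the equation.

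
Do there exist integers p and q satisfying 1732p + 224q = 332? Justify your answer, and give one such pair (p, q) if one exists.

p = 43, q = -331

Since gcd(1732, 224) = 4 and 332 = 4·83, Bézout's identity guarantees a solution.
Dividing through by 4 reduces the equation to 433p + 56q = 83.
Run the Euclidean algorithm on 433 and 56: 433 = 7·56 + 41, 56 = 1·41 + 15, 41 = 2·15 + 11, 15 = 1·11 + 4, 11 = 2·4 + 3, 4 = 1·3 + 1, 3 = 3·1 + 0.
Unwinding: 1 = 4 − 1·3 = 4 − (11 − 2·4) = −11 + 3·4 = −11 + 3·(15 − 1·11) = 3·15 − 4·11 = 3·15 − 4·(41 − 2·15) = −4·41 + 11·15 = −4·41 + 11·(56 − 1·41) = 11·56 − 15·41 = 11·56 − 15·(433 − 7·56) = −15·433 + 116·56, i.e. 433·(-15) + 56·116 = 1.
Multiplying through by 83: p = (-15)·83 = -1245, q = 116·83 = 9628 is a solution.
The general solution is p = -1245 + 56k, q = 9628 − 433k; taking k = 23 gives the smaller pair p = 43, q = -331.
Check: 1732·43 + 224·(-331) = 74476 − 74144 = 332. ✓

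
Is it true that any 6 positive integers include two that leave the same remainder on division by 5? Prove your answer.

Partition the integers by their residue mod 5; there are 5 classes.
With 6 integers and only 5 classes, the pigeonhole principle forces two of them, say a and b, into the same class.
That is, a and b leave the same remainder on division by 5, as claimed.

Yes, this is always true.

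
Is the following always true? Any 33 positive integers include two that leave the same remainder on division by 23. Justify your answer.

Yes, this is always true.

Partition the integers by their residue mod 23; there are 23 classes.
Since 33 > 23, two of the 33 integers must share a residue class by the pigeonhole principle; call them a and b.
That is, a and b leave the same remainder on division by 23, as claimed.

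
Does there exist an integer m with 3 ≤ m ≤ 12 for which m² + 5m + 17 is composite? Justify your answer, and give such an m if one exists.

At m = 12: 12² + 5·12 + 17 = 221 = 13·17, which is composite.

m = 12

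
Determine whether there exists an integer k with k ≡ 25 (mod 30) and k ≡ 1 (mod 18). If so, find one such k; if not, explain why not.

k = 55

The moduli are not coprime: gcd(30, 18) = 6. Compatibility requires 6 ∣ (1 − 25) = -24, which holds, so solutions exist.
List candidates k ≡ 25 (mod 30): 25, 55. Modulo 18 these are 7, 1; 55 gives 1 as required.
Verify: 55 = 1·30 + 25 and 55 = 3·18 + 1. ✓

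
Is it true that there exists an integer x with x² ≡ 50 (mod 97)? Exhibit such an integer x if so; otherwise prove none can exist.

x = 27 works: 27² = 729, and 729 − 50 = 679 = 7·97.

x = 27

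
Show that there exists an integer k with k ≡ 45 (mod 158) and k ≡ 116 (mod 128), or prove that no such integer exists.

Reduce both congruences modulo 2, which divides 158 and 128: they say k ≡ 45 (mod 2) and k ≡ 116 (mod 2).
However 45 ≡ 1 and 116 ≡ 0 (mod 2), and 1 ≠ 0.
Hence the system has no solution.

No, no such integer exists.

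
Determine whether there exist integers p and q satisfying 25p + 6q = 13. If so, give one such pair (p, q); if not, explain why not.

25 and 6 are coprime, so 25p + 6q ranges over all of ℤ.
Euclidean algorithm: 25 = 4·6 + 1, 6 = 6·1 + 0.
Working back up the chain: 1 = 25 − 4·6. So 25·1 + 6·(-4) = 1.
Times 13: 25·13 + 6·(-52) = 13, so (13, -52) solves it.
Subtracting 2·6 from p and adding 2·25 to q gives the tidier solution (1, -2).
Check: 25·1 + 6·(-2) = 25 − 12 = 13. ✓

p = 1, q = -2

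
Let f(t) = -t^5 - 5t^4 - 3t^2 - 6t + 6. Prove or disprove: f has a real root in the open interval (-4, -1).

Such a root exists.

f(-4) = -274 and f(-1) = 5, which have opposite signs.
As a polynomial, f is continuous on every closed interval.
By the Intermediate Value Theorem f must vanish at some point of (-4, -1).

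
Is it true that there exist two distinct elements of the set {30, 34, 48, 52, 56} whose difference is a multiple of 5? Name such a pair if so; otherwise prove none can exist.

No, no such pair exists.

Reduce each element modulo 5: 30↦0, 34↦4, 48↦3, 52↦2, 56↦1.
These 5 residues are pairwise different, hence no difference of two elements is divisible by 5.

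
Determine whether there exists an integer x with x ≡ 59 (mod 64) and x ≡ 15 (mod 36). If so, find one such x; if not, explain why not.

x = 123

Here gcd(64, 36) = 4, and both 59 and 15 leave remainder 3 mod 4, so the system is consistent.
Step through x = 59, 59 + 64, 59 + 2·64, …: the values 59, 123 reduce mod 36 to 23, 15. The value 123 hits 15.
Indeed 123 ≡ 59 (mod 64) and 123 ≡ 15 (mod 36).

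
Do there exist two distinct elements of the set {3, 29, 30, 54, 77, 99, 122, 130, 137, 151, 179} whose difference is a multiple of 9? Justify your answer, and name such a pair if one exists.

3 and 30 are such a pair.

3 mod 9 = 3 and 30 mod 9 = 3, so 30 − 3 = 27 = 3·9.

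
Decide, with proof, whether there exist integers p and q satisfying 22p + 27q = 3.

22 and 27 are coprime, so 22p + 27q ranges over all of ℤ.
Dividing repeatedly: 27 = 1·22 + 5, 22 = 4·5 + 2, 5 = 2·2 + 1, 2 = 2·1 + 0.
Back-substituting, 1 = 5 − 2·2 = 5 − 2·(22 − 4·5) = −2·22 + 9·5 = −2·22 + 9·(27 − 1·22) = 9·27 − 11·22; that is, 22·(-11) + 27·9 = 1.
Times 3: 22·(-33) + 27·27 = 3, so (-33, 27) solves it.
The general solution is p = -33 + 27k, q = 27 − 22k; taking k = 2 gives the smaller pair p = 21, q = -17.
Indeed 22·21 + 27·(-17) = 462 − 459 = 3.

p = 21, q = -17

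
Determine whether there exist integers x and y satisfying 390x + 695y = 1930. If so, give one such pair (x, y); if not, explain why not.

x = 119, y = -64

Since gcd(390, 695) = 5 and 1930 = 5·386, Bézout's identity guarantees a solution.
Dividing through by 5 reduces the equation to 78x + 139y = 386.
Run the Euclidean algorithm on 139 and 78: 139 = 1·78 + 61, 78 = 1·61 + 17, 61 = 3·17 + 10, 17 = 1·10 + 7, 10 = 1·7 + 3, 7 = 2·3 + 1, 3 = 3·1 + 0.
Back-substituting, 1 = 7 − 2·3 = 7 − 2·(10 − 1·7) = −2·10 + 3·7 = −2·10 + 3·(17 − 1·10) = 3·17 − 5·10 = 3·17 − 5·(61 − 3·17) = −5·61 + 18·17 = −5·61 + 18·(78 − 1·61) = 18·78 − 23·61 = 18·78 − 23·(139 − 1·78) = −23·139 + 41·78; that is, 78·41 + 139·(-23) = 1.
Times 386: 78·15826 + 139·(-8878) = 386, so (15826, -8878) solves it.
Shifting by a multiple of (139, −78) keeps it a solution: x = 15826 − 113·139 = 119, y = -8878 + 113·78 = -64.
Check: 390·119 + 695·(-64) = 46410 − 44480 = 1930. ✓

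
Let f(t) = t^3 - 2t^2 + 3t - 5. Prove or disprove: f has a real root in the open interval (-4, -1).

Evaluate at the endpoints: f(-4) = -113, f(-1) = -11 — same sign (negative).
f'(t) = 3t^2 - 4t + 3 has discriminant (-4)² − 4·3·3 = -20 < 0, so f' has no real roots and is positive for every real t.
So f is strictly increasing; between -4 and -1 its values lie between f(-4) = -113 and f(-1) = -11, all negative. Therefore f has no root in (-4, -1).

f has no root in that interval.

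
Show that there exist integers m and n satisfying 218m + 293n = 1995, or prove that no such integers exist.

m = 32, n = -17

Since gcd(218, 293) = 1, every integer is an integer combination of 218 and 293.
Euclidean algorithm: 293 = 1·218 + 75, 218 = 2·75 + 68, 75 = 1·68 + 7, 68 = 9·7 + 5, 7 = 1·5 + 2, 5 = 2·2 + 1, 2 = 2·1 + 0.
Back-substituting, 1 = 5 − 2·2 = 5 − 2·(7 − 1·5) = −2·7 + 3·5 = −2·7 + 3·(68 − 9·7) = 3·68 − 29·7 = 3·68 − 29·(75 − 1·68) = −29·75 + 32·68 = −29·75 + 32·(218 − 2·75) = 32·218 − 93·75 = 32·218 − 93·(293 − 1·218) = −93·293 + 125·218; that is, 218·125 + 293·(-93) = 1.
Scaling by 1995 gives the particular solution (m, n) = (249375, -185535).
Subtracting 851·293 from m and adding 851·218 to n gives the tidier solution (32, -17).
Indeed 218·32 + 293·(-17) = 6976 − 4981 = 1995.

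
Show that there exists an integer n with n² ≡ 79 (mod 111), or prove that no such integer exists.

Reduce modulo the prime factor 37 of 111: any solution would satisfy n² ≡ 5 (mod 37).
37 is prime, so by Euler's criterion 5 is a square mod 37 iff 5^((37−1)/2) = 5^18 ≡ 1 (mod 37).
Squaring successively (mod 37): 5^2 = 25 ≡ 25; 5^4 ≡ 25² = 625 ≡ 33; 5^8 ≡ 33² = 1089 ≡ 16; 5^16 ≡ 16² = 256 ≡ 34.
Since 18 = 16 + 2, 5^18 ≡ 34 · 25; multiplying out mod 37: 34·25 = 850 ≡ 36. Thus 5^18 ≡ 36 ≡ −1 (mod 37).
By Euler's criterion 5 is a quadratic non-residue mod 37: no n satisfies n² ≡ 5 (mod 37).
So 5 is not a square mod 37, and hence 79 is not a square mod 111.

There is no such integer.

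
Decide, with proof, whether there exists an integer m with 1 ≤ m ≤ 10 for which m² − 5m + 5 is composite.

At m = 10: 10² − 5·10 + 5 = 55 = 5·11, which is composite.

m = 10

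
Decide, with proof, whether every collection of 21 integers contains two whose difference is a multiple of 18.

Partition the integers by their residue mod 18; there are 18 classes.
Since 21 > 18, two of the 21 integers must share a residue class by the pigeonhole principle; call them a and b.
Then a ≡ b (mod 18), i.e. 18 ∣ (a − b).

Yes, this is always true.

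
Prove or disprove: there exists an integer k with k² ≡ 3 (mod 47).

k = 12

k = 12 works: 12² = 144, and 144 − 3 = 141 = 3·47.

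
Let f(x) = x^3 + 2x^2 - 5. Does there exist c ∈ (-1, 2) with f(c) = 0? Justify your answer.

f(-1) = -4 and f(2) = 11, which have opposite signs.
As a polynomial, f is continuous on every closed interval.
By the Intermediate Value Theorem f must vanish at some point of (-1, 2).

Yes, f has a root in the interval.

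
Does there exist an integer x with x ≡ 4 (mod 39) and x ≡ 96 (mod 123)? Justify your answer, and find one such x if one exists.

There is no such integer.

Reduce both congruences modulo 3, which divides 39 and 123: they say x ≡ 4 (mod 3) and x ≡ 96 (mod 3).
But 4 mod 3 = 1 while 96 mod 3 = 0, a contradiction.
Hence the system has no solution.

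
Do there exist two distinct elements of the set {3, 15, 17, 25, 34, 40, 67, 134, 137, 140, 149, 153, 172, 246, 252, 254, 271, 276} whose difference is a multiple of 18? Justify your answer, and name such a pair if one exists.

No such pair exists.

Residues mod 18: 3↦3, 15↦15, 17↦17, 25↦7, 34↦16, 40↦4, 67↦13, 134↦8, 137↦11, 140↦14, 149↦5, 153↦9, 172↦10, 246↦12, 252↦0, 254↦2, 271↦1, 276↦6.
No residue repeats among the 18 elements, so no pair has difference ≡ 0 (mod 18).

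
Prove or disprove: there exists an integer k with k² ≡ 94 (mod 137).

No, no such integer exists.

Apply Euler's criterion with the prime 137: 94 is a quadratic residue iff 94^68 ≡ 1 (mod 137), and a non-residue iff it is ≡ −1.
Repeated squaring mod 137: 94^2 = 8836 ≡ 68; 94^4 ≡ 68² = 4624 ≡ 103; 94^8 ≡ 103² = 10609 ≡ 60; 94^16 ≡ 60² = 3600 ≡ 38; 94^32 ≡ 38² = 1444 ≡ 74; 94^64 ≡ 74² = 5476 ≡ 133.
Since 68 = 64 + 4, 94^68 ≡ 133 · 103; multiplying out mod 137: 133·103 = 13699 ≡ 136. Thus 94^68 ≡ 136 ≡ −1 (mod 137).
By Euler's criterion 94 is a quadratic non-residue mod 137: no k satisfies k² ≡ 94 (mod 137).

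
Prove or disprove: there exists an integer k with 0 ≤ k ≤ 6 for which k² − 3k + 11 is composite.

At k = 4: 4² − 3·4 + 11 = 15 = 3·5, which is composite.

k = 4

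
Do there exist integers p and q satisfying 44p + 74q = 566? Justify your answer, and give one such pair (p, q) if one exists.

gcd(44, 74) = 2, and 2 divides 566, so integer solutions exist.
Dividing through by 2 reduces the equation to 22p + 37q = 283.
Euclidean algorithm: 37 = 1·22 + 15, 22 = 1·15 + 7, 15 = 2·7 + 1, 7 = 7·1 + 0.
Working back up the chain: 1 = 15 − 2·7 = 15 − 2·(22 − 1·15) = −2·22 + 3·15 = −2·22 + 3·(37 − 1·22) = 3·37 − 5·22. So 22·(-5) + 37·3 = 1.
Scaling by 283 gives the particular solution (p, q) = (-1415, 849).
The general solution is p = -1415 + 37k, q = 849 − 22k; taking k = 39 gives the smaller pair p = 28, q = -9.
Check: 44·28 + 74·(-9) = 1232 − 666 = 566. ✓

p = 28, q = -9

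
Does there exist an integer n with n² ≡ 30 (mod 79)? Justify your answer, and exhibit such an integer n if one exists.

No, no such integer exists.

79 is prime, so by Euler's criterion 30 is a square mod 79 iff 30^((79−1)/2) = 30^39 ≡ 1 (mod 79).
Repeated squaring mod 79: 30^2 = 900 ≡ 31; 30^4 ≡ 31² = 961 ≡ 13; 30^8 ≡ 13² = 169 ≡ 11; 30^16 ≡ 11² = 121 ≡ 42; 30^32 ≡ 42² = 1764 ≡ 26.
Since 39 = 32 + 4 + 2 + 1, 30^39 ≡ 26 · 13 · 31 · 30; multiplying out mod 79: 26·13 = 338 ≡ 22, then 22·31 = 682 ≡ 50, then 50·30 = 1500 ≡ 78. Thus 30^39 ≡ 78 ≡ −1 (mod 79).
The value −1 means 30 is a non-residue modulo 79, so n² ≡ 30 (mod 79) is impossible.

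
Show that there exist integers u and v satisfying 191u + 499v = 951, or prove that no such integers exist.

u = 342, v = -129

191 and 499 are coprime, so 191u + 499v ranges over all of ℤ.
Run the Euclidean algorithm on 499 and 191: 499 = 2·191 + 117, 191 = 1·117 + 74, 117 = 1·74 + 43, 74 = 1·43 + 31, 43 = 1·31 + 12, 31 = 2·12 + 7, 12 = 1·7 + 5, 7 = 1·5 + 2, 5 = 2·2 + 1, 2 = 2·1 + 0.
Back-substituting, 1 = 5 − 2·2 = 5 − 2·(7 − 1·5) = −2·7 + 3·5 = −2·7 + 3·(12 − 1·7) = 3·12 − 5·7 = 3·12 − 5·(31 − 2·12) = −5·31 + 13·12 = −5·31 + 13·(43 − 1·31) = 13·43 − 18·31 = 13·43 − 18·(74 − 1·43) = −18·74 + 31·43 = −18·74 + 31·(117 − 1·74) = 31·117 − 49·74 = 31·117 − 49·(191 − 1·117) = −49·191 + 80·117 = −49·191 + 80·(499 − 2·191) = 80·499 − 209·191; that is, 191·(-209) + 499·80 = 1.
Times 951: 191·(-198759) + 499·76080 = 951, so (-198759, 76080) solves it.
The general solution is u = -198759 + 499k, v = 76080 − 191k; taking k = 399 gives the smaller pair u = 342, v = -129.
Indeed 191·342 + 499·(-129) = 65322 − 64371 = 951.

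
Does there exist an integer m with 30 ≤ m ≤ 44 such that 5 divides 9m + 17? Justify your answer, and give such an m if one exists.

m = 32

m = 32 works, since 9·32 + 17 = 305 = 61·5.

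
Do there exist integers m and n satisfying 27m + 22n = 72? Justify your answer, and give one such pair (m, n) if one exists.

m = 10, n = -9

27 and 22 are coprime, so 27m + 22n ranges over all of ℤ.
Dividing repeatedly: 27 = 1·22 + 5, 22 = 4·5 + 2, 5 = 2·2 + 1, 2 = 2·1 + 0.
Working back up the chain: 1 = 5 − 2·2 = 5 − 2·(22 − 4·5) = −2·22 + 9·5 = −2·22 + 9·(27 − 1·22) = 9·27 − 11·22. So 27·9 + 22·(-11) = 1.
Multiplying through by 72: m = 9·72 = 648, n = (-11)·72 = -792 is a solution.
Shifting by a multiple of (22, −27) keeps it a solution: m = 648 − 29·22 = 10, n = -792 + 29·27 = -9.
Indeed 27·10 + 22·(-9) = 270 − 198 = 72.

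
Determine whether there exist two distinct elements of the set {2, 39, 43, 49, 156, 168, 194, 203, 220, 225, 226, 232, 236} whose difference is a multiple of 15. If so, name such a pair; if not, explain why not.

Two integers differ by a multiple of 15 exactly when they have the same residue mod 15. The residues are 2↦2, 39↦9, 43↦13, 49↦4, 156↦6, 168↦3, 194↦14, 203↦8, 220↦10, 225↦0, 226↦1, 232↦7, 236↦11.
All 13 residues are distinct, so no two elements differ by a multiple of 15.

No, no such pair exists.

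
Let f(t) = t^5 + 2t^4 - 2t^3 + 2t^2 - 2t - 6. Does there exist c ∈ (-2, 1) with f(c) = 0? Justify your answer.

f(-2) = 22 and f(1) = -5, which have opposite signs.
f is continuous everywhere (it is a polynomial), in particular on [-2, 1].
The Intermediate Value Theorem then guarantees some c ∈ (-2, 1) with f(c) = 0.

Yes, such a c exists.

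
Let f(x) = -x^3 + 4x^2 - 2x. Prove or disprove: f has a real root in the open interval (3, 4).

Such a root exists.

f(3) = 3 and f(4) = -8, which have opposite signs.
Since f is a polynomial it is continuous on [3, 4].
By the Intermediate Value Theorem f must vanish at some point of (3, 4).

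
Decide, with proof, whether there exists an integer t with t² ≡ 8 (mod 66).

No, no such integer exists.

Reduce modulo 3, which divides 66: we would need t² ≡ 2 (mod 3).
Computing t² mod 3 for t = 0, 1, …, 1 (enough, by the symmetry t ↦ 3 − t) gives 0, 1.
So the quadratic residues mod 3 are {0, 1}, and 2 is not among them.
Hence no integer t has t² ≡ 8 (mod 66).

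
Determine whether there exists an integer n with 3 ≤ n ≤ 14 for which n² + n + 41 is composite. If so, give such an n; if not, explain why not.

No such integer n in that range exists.

The values for n = 3, 4, …, 14 are 53, 61, 71, 83, 97, 113, 131, 151, 173, 197, 223, 251, and each of these is prime.
So no value in the range makes the expression composite.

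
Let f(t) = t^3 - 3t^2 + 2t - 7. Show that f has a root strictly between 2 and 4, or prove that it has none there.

f(2) = -7 and f(4) = 17, which have opposite signs.
Since f is a polynomial it is continuous on [2, 4].
By the Intermediate Value Theorem, f takes the value 0 somewhere in the open interval.

Such a root exists.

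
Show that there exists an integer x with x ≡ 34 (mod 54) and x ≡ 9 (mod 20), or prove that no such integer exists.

Both moduli are multiples of 2 = gcd(54, 20), so any solution would satisfy x ≡ 34 and x ≡ 9 modulo 2 simultaneously.
But 34 mod 2 = 0 while 9 mod 2 = 1, a contradiction.
Hence the system has no solution.

There is no such integer.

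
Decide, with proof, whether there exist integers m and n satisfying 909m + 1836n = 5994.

m = 150, n = -71

Since gcd(909, 1836) = 9 and 5994 = 9·666, Bézout's identity guarantees a solution.
Dividing through by 9 reduces the equation to 101m + 204n = 666.
Dividing repeatedly: 204 = 2·101 + 2, 101 = 50·2 + 1, 2 = 2·1 + 0.
Back-substituting, 1 = 101 − 50·2 = 101 − 50·(204 − 2·101) = −50·204 + 101·101; that is, 101·101 + 204·(-50) = 1.
Multiplying through by 666: m = 101·666 = 67266, n = (-50)·666 = -33300 is a solution.
The general solution is m = 67266 + 204k, n = -33300 − 101k; taking k = -329 gives the smaller pair m = 150, n = -71.
Check: 909·150 + 1836·(-71) = 136350 − 130356 = 5994. ✓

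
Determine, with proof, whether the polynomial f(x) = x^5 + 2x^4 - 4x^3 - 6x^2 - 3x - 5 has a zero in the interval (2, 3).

f(2) = -3 and f(3) = 229, which have opposite signs.
Since f is a polynomial it is continuous on [2, 3].
By the Intermediate Value Theorem, f takes the value 0 somewhere in the open interval.

Such a root exists.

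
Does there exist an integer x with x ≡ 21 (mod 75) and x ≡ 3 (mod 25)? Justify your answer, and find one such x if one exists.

There is no such integer.

Both moduli are multiples of 25 = gcd(75, 25), so any solution would satisfy x ≡ 21 and x ≡ 3 modulo 25 simultaneously.
These are incompatible: 21 − 3 = 18 is not divisible by 25.
Hence the system has no solution.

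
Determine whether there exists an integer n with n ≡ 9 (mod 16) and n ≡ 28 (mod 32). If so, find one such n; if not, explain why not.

No such integer exists.

Both moduli are multiples of 16 = gcd(16, 32), so any solution would satisfy n ≡ 9 and n ≡ 28 modulo 16 simultaneously.
However 9 ≡ 9 and 28 ≡ 12 (mod 16), and 9 ≠ 12.
Hence the system has no solution.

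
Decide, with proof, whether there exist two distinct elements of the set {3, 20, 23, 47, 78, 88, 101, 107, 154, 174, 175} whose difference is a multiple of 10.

3 and 23 are such a pair.

Reduce each element mod 10: 3↦3, 20↦0, 23↦3, 47↦7, 78↦8, 88↦8, 101↦1, 107↦7, 154↦4, 174↦4, 175↦5. The residue 3 repeats (at 3 and 23), and 23 − 3 = 20 = 2·10.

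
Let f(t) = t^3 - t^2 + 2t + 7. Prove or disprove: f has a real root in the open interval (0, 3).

Evaluate at the endpoints: f(0) = 7, f(3) = 31 — same sign (positive).
The derivative f'(t) = 3t^2 - 2t + 2 is a quadratic with discriminant (-2)² − 4·3·2 = -20 < 0; it never vanishes, so it is always positive (sign of the leading coefficient).
Hence f is strictly increasing on ℝ, and in particular on [0, 3]. A strictly monotone function with same-sign endpoint values stays positive on the whole interval, so f has no zero in (0, 3).

f has no root in that interval.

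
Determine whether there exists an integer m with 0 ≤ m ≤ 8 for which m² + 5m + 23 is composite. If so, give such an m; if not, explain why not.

No, no such integer m in that range exists.

The values for m = 0, 1, …, 8 are 23, 29, 37, 47, 59, 73, 89, 107, 127, and each of these is prime.
So no value in the range makes the expression composite.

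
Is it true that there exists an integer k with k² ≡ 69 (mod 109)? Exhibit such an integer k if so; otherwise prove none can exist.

No such integer exists.

109 is prime, so by Euler's criterion 69 is a square mod 109 iff 69^((109−1)/2) = 69^54 ≡ 1 (mod 109).
Squaring successively (mod 109): 69^2 = 4761 ≡ 74; 69^4 ≡ 74² = 5476 ≡ 26; 69^8 ≡ 26² = 676 ≡ 22; 69^16 ≡ 22² = 484 ≡ 48; 69^32 ≡ 48² = 2304 ≡ 15.
Since 54 = 32 + 16 + 4 + 2, 69^54 ≡ 15 · 48 · 26 · 74; multiplying out mod 109: 15·48 = 720 ≡ 66, then 66·26 = 1716 ≡ 81, then 81·74 = 5994 ≡ 108. Thus 69^54 ≡ 108 ≡ −1 (mod 109).
By Euler's criterion 69 is a quadratic non-residue mod 109: no k satisfies k² ≡ 69 (mod 109).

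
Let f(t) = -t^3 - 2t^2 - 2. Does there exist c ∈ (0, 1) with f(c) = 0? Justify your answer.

f has no root in that interval.

The endpoint values f(0) = -2 and f(1) = -5 are both negative. Claim: f(t) < 0 for every t in (0, 1).
Every nonzero coefficient of f(t) = -t^3 - 2t^2 - 2 is negative; for t > 0 each term then has that sign, and the constant term -2 is strictly negative.
So f is strictly negative on (0, 1); no root exists in the interval.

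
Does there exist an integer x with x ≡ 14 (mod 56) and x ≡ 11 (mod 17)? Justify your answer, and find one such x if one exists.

x = 742

Since 56 and 17 share no common factor, CRT says the pair of congruences has a solution (unique mod 952).
Write x = 14 + 56t and require 14 + 56t ≡ 11 (mod 17), i.e. 56t ≡ 14 (mod 17).
56 ≡ 5 (mod 17), so this reads 5t ≡ 14 (mod 17). To invert 5 modulo 17: 17 = 3·5 + 2, 5 = 2·2 + 1, 2 = 2·1 + 0, and unwinding, 1 = 5 − 2·2 = 5 − 2·(17 − 3·5) = −2·17 + 7·5. Thus 5⁻¹ ≡ 7 (mod 17).
Therefore t ≡ 7·14 = 98 ≡ 13 (mod 17).
With t = 13: x = 14 + 56·13 = 742.
Indeed 742 ≡ 14 (mod 56) and 742 ≡ 11 (mod 17).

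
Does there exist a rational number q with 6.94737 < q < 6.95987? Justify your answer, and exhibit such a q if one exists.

Multiplying by 20: 20·6.94737 = 138.94740 and 20·6.95987 = 139.19740, so the integer 139 lies strictly between them.
Dividing back, 6.94737 < 139/20 < 6.95987, and 139/20 is rational.

q = 139/20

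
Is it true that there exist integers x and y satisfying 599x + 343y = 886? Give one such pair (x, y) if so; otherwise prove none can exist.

x = 183, y = -317

Since gcd(599, 343) = 1, every integer is an integer combination of 599 and 343.
Euclidean algorithm: 599 = 1·343 + 256, 343 = 1·256 + 87, 256 = 2·87 + 82, 87 = 1·82 + 5, 82 = 16·5 + 2, 5 = 2·2 + 1, 2 = 2·1 + 0.
Back-substituting, 1 = 5 − 2·2 = 5 − 2·(82 − 16·5) = −2·82 + 33·5 = −2·82 + 33·(87 − 1·82) = 33·87 − 35·82 = 33·87 − 35·(256 − 2·87) = −35·256 + 103·87 = −35·256 + 103·(343 − 1·256) = 103·343 − 138·256 = 103·343 − 138·(599 − 1·343) = −138·599 + 241·343; that is, 599·(-138) + 343·241 = 1.
Scaling by 886 gives the particular solution (x, y) = (-122268, 213526).
The general solution is x = -122268 + 343k, y = 213526 − 599k; taking k = 357 gives the smaller pair x = 183, y = -317.
Check: 599·183 + 343·(-317) = 109617 − 108731 = 886. ✓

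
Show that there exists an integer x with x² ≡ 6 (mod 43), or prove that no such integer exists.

x = 7

Take x = 7. Then 7² = 49 = 1·43 + 6, so 7² ≡ 6 (mod 43).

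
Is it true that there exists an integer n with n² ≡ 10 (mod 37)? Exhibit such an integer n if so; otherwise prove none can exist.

n = 26 works: 26² = 676, and 676 − 10 = 666 = 18·37.

n = 26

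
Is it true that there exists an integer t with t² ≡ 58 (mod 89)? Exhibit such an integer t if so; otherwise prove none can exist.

There is no such integer.

89 is prime, so by Euler's criterion 58 is a square mod 89 iff 58^((89−1)/2) = 58^44 ≡ 1 (mod 89).
Repeated squaring mod 89: 58^2 = 3364 ≡ 71; 58^4 ≡ 71² = 5041 ≡ 57; 58^8 ≡ 57² = 3249 ≡ 45; 58^16 ≡ 45² = 2025 ≡ 67; 58^32 ≡ 67² = 4489 ≡ 39.
Since 44 = 32 + 8 + 4, 58^44 ≡ 39 · 45 · 57; multiplying out mod 89: 39·45 = 1755 ≡ 64, then 64·57 = 3648 ≡ 88. Thus 58^44 ≡ 88 ≡ −1 (mod 89).
By Euler's criterion 58 is a quadratic non-residue mod 89: no t satisfies t² ≡ 58 (mod 89).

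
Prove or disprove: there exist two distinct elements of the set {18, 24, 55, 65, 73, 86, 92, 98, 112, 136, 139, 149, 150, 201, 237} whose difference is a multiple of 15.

Residues mod 15: 18↦3, 24↦9, 55↦10, 65↦5, 73↦13, 86↦11, 92↦2, 98↦8, 112↦7, 136↦1, 139↦4, 149↦14, 150↦0, 201↦6, 237↦12.
All 15 residues are distinct, so no two elements differ by a multiple of 15.

No, no such pair exists.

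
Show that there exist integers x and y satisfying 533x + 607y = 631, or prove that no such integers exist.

Since gcd(533, 607) = 1, every integer is an integer combination of 533 and 607.
Run the Euclidean algorithm on 607 and 533: 607 = 1·533 + 74, 533 = 7·74 + 15, 74 = 4·15 + 14, 15 = 1·14 + 1, 14 = 14·1 + 0.
Working back up the chain: 1 = 15 − 1·14 = 15 − (74 − 4·15) = −74 + 5·15 = −74 + 5·(533 − 7·74) = 5·533 − 36·74 = 5·533 − 36·(607 − 1·533) = −36·607 + 41·533. So 533·41 + 607·(-36) = 1.
Times 631: 533·25871 + 607·(-22716) = 631, so (25871, -22716) solves it.
The general solution is x = 25871 + 607k, y = -22716 − 533k; taking k = -42 gives the smaller pair x = 377, y = -330.
Check: 533·377 + 607·(-330) = 200941 − 200310 = 631. ✓

x = 377, y = -330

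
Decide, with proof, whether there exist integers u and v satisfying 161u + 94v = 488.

Since gcd(161, 94) = 1, every integer is an integer combination of 161 and 94.
Euclidean algorithm: 161 = 1·94 + 67, 94 = 1·67 + 27, 67 = 2·27 + 13, 27 = 2·13 + 1, 13 = 13·1 + 0.
Back-substituting, 1 = 27 − 2·13 = 27 − 2·(67 − 2·27) = −2·67 + 5·27 = −2·67 + 5·(94 − 1·67) = 5·94 − 7·67 = 5·94 − 7·(161 − 1·94) = −7·161 + 12·94; that is, 161·(-7) + 94·12 = 1.
Multiplying through by 488: u = (-7)·488 = -3416, v = 12·488 = 5856 is a solution.
Adding 37·94 to u and subtracting 37·161 from v gives the tidier solution (62, -101).
Check: 161·62 + 94·(-101) = 9982 − 9494 = 488. ✓

u = 62, v = -101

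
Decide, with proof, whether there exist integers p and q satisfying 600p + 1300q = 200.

p = 9, q = -4

Every value of 600p + 1300q is a multiple of gcd(600, 1300) = 100; since 100 ∣ 200, solutions exist.
Dividing through by 100 reduces the equation to 6p + 13q = 2.
Run the Euclidean algorithm on 13 and 6: 13 = 2·6 + 1, 6 = 6·1 + 0.
Back-substituting, 1 = 13 − 2·6; that is, 6·(-2) + 13·1 = 1.
Multiplying through by 2: p = (-2)·2 = -4, q = 1·2 = 2 is a solution.
Shifting by a multiple of (13, −6) keeps it a solution: p = -4 + 1·13 = 9, q = 2 − 1·6 = -4.
Indeed 600·9 + 1300·(-4) = 5400 − 5200 = 200.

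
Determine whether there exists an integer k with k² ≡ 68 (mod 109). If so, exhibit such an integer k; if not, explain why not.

Apply Euler's criterion with the prime 109: 68 is a quadratic residue iff 68^54 ≡ 1 (mod 109), and a non-residue iff it is ≡ −1.
Repeated squaring mod 109: 68^2 = 4624 ≡ 46; 68^4 ≡ 46² = 2116 ≡ 45; 68^8 ≡ 45² = 2025 ≡ 63; 68^16 ≡ 63² = 3969 ≡ 45; 68^32 ≡ 45² = 2025 ≡ 63.
Since 54 = 32 + 16 + 4 + 2, 68^54 ≡ 63 · 45 · 45 · 46; multiplying out mod 109: 63·45 = 2835 ≡ 1, then 1·45 = 45 ≡ 45, then 45·46 = 2070 ≡ 108. Thus 68^54 ≡ 108 ≡ −1 (mod 109).
The value −1 means 68 is a non-residue modulo 109, so k² ≡ 68 (mod 109) is impossible.

No such integer exists.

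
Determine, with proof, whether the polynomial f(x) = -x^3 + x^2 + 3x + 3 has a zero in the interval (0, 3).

f(0) = 3 and f(3) = -6, which have opposite signs.
Since f is a polynomial it is continuous on [0, 3].
By the Intermediate Value Theorem f must vanish at some point of (0, 3).

Such a root exists.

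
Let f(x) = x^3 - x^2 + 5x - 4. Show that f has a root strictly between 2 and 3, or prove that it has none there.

f(2) = 10 and f(3) = 29, both positive.
The derivative f'(x) = 3x^2 - 2x + 5 is a quadratic with discriminant (-2)² − 4·3·5 = -56 < 0; it never vanishes, so it is always positive (sign of the leading coefficient).
Hence f is strictly increasing on ℝ, and in particular on [2, 3]. A strictly monotone function with same-sign endpoint values stays positive on the whole interval, so f has no zero in (2, 3).

No.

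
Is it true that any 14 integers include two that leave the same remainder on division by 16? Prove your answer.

No, the set {65, 66, 67, 68, 69, 70, 71, 72, 73, 74, 75, 76, 77, 78} is a counterexample.

Try 14 consecutive integers, 65, 66, …, 78. Their remainders mod 16 are 1, 2, 3, 4, 5, 6, 7, 8, 9, 10, 11, 12, 13, 14 — pairwise different, as any 14 ≤ 16 consecutive integers have distinct residues.
So no two of them leave the same remainder on division by 16; the claim fails for this set.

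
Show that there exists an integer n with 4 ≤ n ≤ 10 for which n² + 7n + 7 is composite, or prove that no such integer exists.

n = 6

At n = 6: 6² + 7·6 + 7 = 85 = 5·17, which is composite.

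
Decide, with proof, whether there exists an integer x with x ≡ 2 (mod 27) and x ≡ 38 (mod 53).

gcd(27, 53) = 1, so the Chinese Remainder Theorem guarantees exactly one residue class mod 1431 satisfying both.
Any solution of the first congruence is x = 2 + 27t; substituting into the second, 27t ≡ 38 − 2 ≡ 36 (mod 53).
Note 27·2 = 54 ≡ 1 (mod 53) (as 54 − 1 = 1·53), so 27⁻¹ ≡ 2.
Multiplying by 2: t ≡ 2·36 = 72 ≡ 19 (mod 53).
Taking t = 19 gives x = 2 + 27·19 = 515.
Indeed 515 ≡ 2 (mod 27) and 515 ≡ 38 (mod 53).

x = 515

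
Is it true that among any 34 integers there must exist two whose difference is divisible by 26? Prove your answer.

True.

There are exactly 26 possible remainders on division by 26.
With 34 integers and only 26 classes, the pigeonhole principle forces two of them, say a and b, into the same class.
Their difference a − b is then a multiple of 26.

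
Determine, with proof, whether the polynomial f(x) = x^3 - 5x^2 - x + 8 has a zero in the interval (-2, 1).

f(-2) = -18 and f(1) = 3, which have opposite signs.
Since f is a polynomial it is continuous on [-2, 1].
By the Intermediate Value Theorem, f takes the value 0 somewhere in the open interval.

Yes, f has a root in the interval.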